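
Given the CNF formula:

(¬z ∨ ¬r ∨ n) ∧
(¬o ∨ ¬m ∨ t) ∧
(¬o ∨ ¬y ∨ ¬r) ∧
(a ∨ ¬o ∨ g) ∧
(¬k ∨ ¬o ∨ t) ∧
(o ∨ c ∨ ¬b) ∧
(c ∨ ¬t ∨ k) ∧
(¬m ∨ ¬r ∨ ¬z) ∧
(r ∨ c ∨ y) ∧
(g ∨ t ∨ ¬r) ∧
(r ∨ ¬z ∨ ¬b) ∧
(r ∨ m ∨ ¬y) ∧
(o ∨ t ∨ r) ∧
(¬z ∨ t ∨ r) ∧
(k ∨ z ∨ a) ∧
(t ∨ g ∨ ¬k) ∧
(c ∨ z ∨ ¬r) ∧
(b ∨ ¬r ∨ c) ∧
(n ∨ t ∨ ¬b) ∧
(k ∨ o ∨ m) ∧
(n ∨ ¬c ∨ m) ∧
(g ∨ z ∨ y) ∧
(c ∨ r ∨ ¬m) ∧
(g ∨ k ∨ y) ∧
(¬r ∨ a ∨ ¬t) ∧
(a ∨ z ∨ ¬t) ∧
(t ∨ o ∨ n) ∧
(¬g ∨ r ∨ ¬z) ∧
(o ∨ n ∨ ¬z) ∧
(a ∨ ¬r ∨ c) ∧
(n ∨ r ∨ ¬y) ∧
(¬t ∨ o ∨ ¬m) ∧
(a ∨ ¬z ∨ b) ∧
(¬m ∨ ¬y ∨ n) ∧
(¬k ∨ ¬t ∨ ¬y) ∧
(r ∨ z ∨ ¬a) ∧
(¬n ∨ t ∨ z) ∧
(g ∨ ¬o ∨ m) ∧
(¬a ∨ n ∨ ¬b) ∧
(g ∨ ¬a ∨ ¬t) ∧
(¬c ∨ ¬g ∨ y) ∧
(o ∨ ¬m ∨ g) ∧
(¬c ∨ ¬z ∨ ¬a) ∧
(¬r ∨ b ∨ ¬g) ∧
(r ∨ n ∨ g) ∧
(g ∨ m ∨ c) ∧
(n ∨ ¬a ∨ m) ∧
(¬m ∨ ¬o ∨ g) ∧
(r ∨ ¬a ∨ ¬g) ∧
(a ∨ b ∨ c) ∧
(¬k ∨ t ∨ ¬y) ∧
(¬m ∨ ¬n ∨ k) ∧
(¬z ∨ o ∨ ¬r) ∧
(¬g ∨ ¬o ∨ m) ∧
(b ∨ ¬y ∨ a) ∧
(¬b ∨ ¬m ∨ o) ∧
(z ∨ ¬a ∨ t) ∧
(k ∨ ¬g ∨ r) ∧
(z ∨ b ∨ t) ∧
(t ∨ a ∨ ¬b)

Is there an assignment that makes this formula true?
No

No, the formula is not satisfiable.

No assignment of truth values to the variables can make all 60 clauses true simultaneously.

The formula is UNSAT (unsatisfiable).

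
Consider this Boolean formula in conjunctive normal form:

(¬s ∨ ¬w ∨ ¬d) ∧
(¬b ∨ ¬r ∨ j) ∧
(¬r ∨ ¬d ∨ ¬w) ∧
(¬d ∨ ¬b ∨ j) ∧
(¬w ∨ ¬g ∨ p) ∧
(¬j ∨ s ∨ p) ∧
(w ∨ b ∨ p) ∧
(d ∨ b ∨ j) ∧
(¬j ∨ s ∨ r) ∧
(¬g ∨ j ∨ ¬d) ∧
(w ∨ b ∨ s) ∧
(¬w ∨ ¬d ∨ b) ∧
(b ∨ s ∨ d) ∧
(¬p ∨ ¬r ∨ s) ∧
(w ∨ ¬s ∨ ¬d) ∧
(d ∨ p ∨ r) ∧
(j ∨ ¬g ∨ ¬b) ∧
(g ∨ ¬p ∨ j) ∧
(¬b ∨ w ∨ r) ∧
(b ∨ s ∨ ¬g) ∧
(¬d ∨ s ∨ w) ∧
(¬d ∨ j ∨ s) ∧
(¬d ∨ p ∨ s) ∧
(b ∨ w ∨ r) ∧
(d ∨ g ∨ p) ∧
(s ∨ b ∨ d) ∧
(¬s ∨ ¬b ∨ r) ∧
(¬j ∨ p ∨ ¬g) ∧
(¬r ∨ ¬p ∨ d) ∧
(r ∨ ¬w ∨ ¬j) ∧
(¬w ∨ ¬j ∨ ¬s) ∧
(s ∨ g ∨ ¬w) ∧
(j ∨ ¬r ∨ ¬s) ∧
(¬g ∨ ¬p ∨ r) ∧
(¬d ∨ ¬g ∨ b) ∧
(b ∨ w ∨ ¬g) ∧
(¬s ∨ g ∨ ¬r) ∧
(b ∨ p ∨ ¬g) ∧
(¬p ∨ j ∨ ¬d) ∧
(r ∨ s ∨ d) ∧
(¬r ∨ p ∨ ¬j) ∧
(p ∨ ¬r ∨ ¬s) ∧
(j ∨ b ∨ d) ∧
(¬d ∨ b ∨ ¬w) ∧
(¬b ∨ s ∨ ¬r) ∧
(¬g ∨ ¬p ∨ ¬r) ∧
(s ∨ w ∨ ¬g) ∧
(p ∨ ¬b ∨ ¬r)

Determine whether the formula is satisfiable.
No

No, the formula is not satisfiable.

No assignment of truth values to the variables can make all 48 clauses true simultaneously.

The formula is UNSAT (unsatisfiable).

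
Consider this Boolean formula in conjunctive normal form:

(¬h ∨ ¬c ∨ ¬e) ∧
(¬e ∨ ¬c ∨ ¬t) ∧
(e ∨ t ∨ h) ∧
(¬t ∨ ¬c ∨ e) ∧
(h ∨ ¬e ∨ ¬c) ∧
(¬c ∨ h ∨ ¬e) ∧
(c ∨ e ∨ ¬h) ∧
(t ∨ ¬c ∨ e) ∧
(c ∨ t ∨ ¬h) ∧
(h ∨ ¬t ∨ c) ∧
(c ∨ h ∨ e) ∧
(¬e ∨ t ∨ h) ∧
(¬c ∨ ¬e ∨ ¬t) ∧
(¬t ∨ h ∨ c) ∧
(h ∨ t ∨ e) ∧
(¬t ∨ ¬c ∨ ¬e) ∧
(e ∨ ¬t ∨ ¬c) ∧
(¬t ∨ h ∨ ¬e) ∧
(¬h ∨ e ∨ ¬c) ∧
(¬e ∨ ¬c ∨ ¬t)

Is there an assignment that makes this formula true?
Yes

Yes, the formula is satisfiable.

One satisfying assignment is: t=True, e=True, h=True, c=False

Verification: With this assignment, all 20 clauses evaluate to true.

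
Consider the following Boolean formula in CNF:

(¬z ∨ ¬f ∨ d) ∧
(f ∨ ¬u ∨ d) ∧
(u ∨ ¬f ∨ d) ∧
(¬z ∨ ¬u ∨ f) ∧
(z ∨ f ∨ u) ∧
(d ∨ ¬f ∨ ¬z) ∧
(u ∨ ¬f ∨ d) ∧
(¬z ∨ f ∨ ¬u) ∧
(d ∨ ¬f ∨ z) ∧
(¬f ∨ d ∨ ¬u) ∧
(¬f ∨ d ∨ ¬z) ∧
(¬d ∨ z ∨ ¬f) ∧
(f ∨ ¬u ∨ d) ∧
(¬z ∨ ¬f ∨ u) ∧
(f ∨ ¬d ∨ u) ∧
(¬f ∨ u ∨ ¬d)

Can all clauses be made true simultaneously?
Yes

Yes, the formula is satisfiable.

One satisfying assignment is: u=False, z=True, f=False, d=False

Verification: With this assignment, all 16 clauses evaluate to true.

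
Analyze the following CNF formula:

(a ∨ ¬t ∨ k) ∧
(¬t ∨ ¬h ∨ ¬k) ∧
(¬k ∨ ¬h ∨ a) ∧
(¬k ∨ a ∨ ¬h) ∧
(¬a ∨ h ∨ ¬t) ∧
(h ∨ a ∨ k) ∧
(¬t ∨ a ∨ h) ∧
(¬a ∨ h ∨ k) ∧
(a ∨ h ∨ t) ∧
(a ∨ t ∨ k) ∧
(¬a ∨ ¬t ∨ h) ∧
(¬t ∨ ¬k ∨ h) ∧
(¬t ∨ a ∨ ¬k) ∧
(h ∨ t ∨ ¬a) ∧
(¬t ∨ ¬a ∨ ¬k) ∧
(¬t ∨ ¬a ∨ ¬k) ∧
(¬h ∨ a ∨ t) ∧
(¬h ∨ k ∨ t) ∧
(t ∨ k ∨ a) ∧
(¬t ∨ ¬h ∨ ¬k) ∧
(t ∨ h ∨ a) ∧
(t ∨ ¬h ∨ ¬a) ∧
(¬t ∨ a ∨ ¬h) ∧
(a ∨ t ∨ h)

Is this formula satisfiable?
Yes

Yes, the formula is satisfiable.

One satisfying assignment is: h=True, k=False, a=True, t=True

Verification: With this assignment, all 24 clauses evaluate to true.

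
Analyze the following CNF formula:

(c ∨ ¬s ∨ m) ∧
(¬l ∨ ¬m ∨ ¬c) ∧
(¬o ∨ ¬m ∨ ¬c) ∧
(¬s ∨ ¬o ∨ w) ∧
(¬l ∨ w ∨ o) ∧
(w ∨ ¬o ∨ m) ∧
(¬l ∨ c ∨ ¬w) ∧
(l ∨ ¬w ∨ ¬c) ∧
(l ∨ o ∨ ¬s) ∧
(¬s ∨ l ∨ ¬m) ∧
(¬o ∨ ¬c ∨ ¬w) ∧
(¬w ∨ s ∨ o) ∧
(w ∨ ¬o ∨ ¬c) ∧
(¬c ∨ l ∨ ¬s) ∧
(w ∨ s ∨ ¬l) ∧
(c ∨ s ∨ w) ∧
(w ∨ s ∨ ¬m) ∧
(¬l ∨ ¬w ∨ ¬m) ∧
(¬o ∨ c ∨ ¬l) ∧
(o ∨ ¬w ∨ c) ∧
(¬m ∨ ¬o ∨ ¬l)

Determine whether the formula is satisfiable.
Yes

Yes, the formula is satisfiable.

One satisfying assignment is: m=False, w=False, l=False, o=False, s=False, c=True

Verification: With this assignment, all 21 clauses evaluate to true.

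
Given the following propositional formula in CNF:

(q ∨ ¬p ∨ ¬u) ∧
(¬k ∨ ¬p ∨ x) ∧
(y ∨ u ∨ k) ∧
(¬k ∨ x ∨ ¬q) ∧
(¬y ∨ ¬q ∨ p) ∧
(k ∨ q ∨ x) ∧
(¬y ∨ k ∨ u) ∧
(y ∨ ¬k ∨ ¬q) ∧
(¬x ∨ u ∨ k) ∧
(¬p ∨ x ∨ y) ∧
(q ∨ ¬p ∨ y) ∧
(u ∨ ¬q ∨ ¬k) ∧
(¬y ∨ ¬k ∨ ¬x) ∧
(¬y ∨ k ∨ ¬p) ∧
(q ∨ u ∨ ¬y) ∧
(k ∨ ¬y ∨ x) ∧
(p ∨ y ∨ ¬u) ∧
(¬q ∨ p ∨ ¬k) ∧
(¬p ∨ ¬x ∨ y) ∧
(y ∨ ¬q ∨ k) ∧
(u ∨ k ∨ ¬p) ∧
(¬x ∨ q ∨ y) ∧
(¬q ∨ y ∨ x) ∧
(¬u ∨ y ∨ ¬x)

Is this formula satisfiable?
Yes

Yes, the formula is satisfiable.

One satisfying assignment is: k=True, p=False, u=False, q=False, y=False, x=False

Verification: With this assignment, all 24 clauses evaluate to true.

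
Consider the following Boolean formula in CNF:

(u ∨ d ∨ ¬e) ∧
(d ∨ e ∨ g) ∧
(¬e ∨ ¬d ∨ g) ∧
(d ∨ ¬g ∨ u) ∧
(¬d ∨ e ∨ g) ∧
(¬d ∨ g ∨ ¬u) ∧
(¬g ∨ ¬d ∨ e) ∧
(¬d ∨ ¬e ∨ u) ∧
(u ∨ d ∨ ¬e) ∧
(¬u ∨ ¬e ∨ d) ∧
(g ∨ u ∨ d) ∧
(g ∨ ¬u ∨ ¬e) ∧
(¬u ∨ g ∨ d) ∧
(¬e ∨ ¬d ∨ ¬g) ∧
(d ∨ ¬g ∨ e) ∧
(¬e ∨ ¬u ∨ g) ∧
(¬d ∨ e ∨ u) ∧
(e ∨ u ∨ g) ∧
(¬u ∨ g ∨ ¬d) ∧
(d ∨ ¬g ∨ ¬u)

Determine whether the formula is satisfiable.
No

No, the formula is not satisfiable.

No assignment of truth values to the variables can make all 20 clauses true simultaneously.

The formula is UNSAT (unsatisfiable).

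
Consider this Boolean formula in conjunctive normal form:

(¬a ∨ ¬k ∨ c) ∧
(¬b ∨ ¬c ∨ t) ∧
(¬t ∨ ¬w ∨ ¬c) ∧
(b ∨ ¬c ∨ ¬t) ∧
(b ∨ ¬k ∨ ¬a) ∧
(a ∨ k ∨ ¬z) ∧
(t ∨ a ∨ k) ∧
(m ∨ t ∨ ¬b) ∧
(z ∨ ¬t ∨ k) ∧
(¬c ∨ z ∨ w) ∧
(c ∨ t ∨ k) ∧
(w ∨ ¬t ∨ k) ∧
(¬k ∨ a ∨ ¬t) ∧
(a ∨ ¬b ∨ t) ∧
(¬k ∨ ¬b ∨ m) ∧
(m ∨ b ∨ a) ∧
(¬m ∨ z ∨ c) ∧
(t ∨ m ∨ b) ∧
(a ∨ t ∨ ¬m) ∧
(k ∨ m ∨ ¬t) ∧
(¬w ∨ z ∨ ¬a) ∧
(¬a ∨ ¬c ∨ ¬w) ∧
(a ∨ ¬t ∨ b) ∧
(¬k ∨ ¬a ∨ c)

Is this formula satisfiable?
Yes

Yes, the formula is satisfiable.

One satisfying assignment is: z=True, k=True, c=True, t=True, m=True, b=True, w=False, a=True

Verification: With this assignment, all 24 clauses evaluate to true.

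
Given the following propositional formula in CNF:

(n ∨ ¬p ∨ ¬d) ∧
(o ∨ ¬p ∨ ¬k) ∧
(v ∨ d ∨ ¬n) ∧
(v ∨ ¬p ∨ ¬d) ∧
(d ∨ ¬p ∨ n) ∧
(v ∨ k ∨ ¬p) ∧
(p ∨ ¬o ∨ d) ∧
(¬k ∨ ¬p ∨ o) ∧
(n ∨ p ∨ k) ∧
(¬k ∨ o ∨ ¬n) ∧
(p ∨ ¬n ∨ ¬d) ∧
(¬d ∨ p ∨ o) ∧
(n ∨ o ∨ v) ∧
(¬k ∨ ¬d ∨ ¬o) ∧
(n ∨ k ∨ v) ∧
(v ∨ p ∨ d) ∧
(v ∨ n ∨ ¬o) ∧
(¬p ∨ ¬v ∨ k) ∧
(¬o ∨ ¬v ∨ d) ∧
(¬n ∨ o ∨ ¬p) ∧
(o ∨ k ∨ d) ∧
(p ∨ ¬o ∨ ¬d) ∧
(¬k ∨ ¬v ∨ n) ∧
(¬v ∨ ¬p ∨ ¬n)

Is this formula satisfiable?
No

No, the formula is not satisfiable.

No assignment of truth values to the variables can make all 24 clauses true simultaneously.

The formula is UNSAT (unsatisfiable).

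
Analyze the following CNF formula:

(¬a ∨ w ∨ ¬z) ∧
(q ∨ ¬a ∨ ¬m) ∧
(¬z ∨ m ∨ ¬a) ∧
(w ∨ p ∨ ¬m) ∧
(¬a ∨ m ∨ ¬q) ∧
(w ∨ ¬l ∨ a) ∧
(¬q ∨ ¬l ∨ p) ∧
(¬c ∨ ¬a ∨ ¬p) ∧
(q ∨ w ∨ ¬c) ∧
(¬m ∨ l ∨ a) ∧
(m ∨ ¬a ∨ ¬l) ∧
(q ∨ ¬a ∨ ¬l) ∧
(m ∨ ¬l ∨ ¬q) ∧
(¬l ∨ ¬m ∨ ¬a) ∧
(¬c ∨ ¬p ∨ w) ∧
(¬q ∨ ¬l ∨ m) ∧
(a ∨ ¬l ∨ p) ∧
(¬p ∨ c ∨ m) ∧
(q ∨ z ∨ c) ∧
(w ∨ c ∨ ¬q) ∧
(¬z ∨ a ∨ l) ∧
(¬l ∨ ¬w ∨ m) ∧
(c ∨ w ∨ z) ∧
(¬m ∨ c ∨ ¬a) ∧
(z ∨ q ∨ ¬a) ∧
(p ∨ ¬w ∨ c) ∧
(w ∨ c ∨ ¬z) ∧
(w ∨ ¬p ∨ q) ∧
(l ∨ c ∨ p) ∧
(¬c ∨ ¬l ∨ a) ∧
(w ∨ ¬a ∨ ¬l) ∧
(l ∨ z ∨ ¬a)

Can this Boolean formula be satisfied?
Yes

Yes, the formula is satisfiable.

One satisfying assignment is: p=False, c=True, a=False, m=False, l=False, q=True, z=False, w=False

Verification: With this assignment, all 32 clauses evaluate to true.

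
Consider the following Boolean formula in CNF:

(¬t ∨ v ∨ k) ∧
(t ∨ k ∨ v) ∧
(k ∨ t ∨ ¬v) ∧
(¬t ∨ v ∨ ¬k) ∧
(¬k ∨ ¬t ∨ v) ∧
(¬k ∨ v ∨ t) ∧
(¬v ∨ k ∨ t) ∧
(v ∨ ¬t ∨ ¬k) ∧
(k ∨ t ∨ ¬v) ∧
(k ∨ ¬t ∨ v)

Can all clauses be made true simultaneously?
Yes

Yes, the formula is satisfiable.

One satisfying assignment is: k=False, t=True, v=True

Verification: With this assignment, all 10 clauses evaluate to true.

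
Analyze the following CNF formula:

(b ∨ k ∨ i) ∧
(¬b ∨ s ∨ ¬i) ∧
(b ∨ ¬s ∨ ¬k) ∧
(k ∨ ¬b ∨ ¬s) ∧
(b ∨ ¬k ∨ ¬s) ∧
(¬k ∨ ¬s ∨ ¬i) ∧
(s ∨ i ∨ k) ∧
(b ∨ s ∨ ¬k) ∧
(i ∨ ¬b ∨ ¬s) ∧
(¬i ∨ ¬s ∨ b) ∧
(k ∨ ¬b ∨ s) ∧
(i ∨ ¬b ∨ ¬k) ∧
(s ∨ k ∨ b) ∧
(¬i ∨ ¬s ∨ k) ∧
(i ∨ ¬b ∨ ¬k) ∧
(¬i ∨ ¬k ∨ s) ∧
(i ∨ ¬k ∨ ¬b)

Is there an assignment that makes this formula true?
No

No, the formula is not satisfiable.

No assignment of truth values to the variables can make all 17 clauses true simultaneously.

The formula is UNSAT (unsatisfiable).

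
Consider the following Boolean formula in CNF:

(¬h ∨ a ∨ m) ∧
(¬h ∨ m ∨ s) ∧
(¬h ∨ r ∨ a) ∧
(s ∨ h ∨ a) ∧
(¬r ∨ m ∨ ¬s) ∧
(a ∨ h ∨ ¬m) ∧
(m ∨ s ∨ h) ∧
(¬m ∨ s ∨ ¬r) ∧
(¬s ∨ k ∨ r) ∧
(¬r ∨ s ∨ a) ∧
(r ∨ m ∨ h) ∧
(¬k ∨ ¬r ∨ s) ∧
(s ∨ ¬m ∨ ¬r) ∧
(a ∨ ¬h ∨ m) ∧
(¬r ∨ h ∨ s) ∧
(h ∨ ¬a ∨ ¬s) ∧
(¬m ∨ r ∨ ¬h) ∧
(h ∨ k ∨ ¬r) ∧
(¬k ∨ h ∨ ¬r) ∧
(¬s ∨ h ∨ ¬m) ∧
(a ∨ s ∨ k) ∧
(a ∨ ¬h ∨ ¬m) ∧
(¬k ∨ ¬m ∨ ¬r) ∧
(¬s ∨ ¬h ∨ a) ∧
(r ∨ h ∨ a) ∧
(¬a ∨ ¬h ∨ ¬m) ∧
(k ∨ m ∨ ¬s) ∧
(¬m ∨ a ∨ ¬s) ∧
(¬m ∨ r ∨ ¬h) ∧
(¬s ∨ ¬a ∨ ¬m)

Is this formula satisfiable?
Yes

Yes, the formula is satisfiable.

One satisfying assignment is: a=True, k=False, m=True, r=False, h=False, s=False

Verification: With this assignment, all 30 clauses evaluate to true.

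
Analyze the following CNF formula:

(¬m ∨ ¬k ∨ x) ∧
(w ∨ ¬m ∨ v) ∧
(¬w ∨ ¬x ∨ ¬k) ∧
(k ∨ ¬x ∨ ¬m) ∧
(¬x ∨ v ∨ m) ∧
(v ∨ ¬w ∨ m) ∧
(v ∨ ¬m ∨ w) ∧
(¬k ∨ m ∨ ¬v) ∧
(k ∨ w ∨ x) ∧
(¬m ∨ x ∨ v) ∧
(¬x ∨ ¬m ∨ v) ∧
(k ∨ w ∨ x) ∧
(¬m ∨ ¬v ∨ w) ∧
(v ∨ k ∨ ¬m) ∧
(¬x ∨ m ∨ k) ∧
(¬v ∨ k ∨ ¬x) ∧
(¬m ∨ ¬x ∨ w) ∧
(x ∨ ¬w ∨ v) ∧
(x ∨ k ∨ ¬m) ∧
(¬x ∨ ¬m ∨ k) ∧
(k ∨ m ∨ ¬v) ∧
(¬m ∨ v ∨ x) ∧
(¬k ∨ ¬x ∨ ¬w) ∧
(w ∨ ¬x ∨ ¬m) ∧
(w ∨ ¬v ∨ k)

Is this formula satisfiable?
Yes

Yes, the formula is satisfiable.

One satisfying assignment is: k=True, w=False, x=False, v=False, m=False

Verification: With this assignment, all 25 clauses evaluate to true.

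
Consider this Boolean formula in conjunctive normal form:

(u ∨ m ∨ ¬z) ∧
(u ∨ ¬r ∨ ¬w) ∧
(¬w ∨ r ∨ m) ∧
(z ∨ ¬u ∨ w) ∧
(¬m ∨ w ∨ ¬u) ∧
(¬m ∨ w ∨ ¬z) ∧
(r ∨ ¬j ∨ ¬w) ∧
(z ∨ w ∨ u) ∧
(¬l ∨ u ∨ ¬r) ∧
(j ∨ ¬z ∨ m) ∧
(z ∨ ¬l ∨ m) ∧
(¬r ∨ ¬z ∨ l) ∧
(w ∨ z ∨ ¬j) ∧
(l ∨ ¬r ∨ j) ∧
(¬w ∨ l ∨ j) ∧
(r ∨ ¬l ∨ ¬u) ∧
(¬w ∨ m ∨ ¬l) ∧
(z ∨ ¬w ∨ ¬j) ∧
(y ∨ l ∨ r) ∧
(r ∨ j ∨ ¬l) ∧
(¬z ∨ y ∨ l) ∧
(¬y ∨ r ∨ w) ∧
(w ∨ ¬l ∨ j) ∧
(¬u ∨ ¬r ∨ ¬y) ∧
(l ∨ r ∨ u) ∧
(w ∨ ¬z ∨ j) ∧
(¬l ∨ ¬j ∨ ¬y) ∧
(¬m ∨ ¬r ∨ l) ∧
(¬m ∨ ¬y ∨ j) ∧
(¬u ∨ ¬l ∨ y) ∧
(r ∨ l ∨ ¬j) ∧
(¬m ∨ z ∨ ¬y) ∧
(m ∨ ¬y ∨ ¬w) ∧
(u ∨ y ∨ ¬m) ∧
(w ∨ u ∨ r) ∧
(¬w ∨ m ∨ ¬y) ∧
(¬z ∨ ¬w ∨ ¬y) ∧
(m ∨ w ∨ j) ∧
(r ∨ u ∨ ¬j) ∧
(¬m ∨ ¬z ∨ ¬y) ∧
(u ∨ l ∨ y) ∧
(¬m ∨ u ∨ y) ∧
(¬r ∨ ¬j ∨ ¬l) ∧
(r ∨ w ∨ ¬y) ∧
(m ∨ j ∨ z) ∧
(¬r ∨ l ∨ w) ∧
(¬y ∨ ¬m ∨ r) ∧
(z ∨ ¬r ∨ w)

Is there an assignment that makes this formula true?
No

No, the formula is not satisfiable.

No assignment of truth values to the variables can make all 48 clauses true simultaneously.

The formula is UNSAT (unsatisfiable).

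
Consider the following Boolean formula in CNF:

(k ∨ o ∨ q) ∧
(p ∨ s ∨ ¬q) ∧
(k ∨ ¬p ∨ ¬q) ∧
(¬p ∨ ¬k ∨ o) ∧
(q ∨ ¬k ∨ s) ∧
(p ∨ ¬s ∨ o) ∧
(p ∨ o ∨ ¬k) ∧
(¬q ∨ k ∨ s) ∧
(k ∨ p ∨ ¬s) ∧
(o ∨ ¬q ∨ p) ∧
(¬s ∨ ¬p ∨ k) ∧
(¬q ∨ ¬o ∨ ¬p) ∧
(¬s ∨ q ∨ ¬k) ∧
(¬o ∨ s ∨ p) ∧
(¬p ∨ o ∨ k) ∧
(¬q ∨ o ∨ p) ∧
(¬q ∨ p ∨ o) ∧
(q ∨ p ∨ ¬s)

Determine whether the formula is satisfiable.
Yes

Yes, the formula is satisfiable.

One satisfying assignment is: k=False, s=False, p=True, q=False, o=True

Verification: With this assignment, all 18 clauses evaluate to true.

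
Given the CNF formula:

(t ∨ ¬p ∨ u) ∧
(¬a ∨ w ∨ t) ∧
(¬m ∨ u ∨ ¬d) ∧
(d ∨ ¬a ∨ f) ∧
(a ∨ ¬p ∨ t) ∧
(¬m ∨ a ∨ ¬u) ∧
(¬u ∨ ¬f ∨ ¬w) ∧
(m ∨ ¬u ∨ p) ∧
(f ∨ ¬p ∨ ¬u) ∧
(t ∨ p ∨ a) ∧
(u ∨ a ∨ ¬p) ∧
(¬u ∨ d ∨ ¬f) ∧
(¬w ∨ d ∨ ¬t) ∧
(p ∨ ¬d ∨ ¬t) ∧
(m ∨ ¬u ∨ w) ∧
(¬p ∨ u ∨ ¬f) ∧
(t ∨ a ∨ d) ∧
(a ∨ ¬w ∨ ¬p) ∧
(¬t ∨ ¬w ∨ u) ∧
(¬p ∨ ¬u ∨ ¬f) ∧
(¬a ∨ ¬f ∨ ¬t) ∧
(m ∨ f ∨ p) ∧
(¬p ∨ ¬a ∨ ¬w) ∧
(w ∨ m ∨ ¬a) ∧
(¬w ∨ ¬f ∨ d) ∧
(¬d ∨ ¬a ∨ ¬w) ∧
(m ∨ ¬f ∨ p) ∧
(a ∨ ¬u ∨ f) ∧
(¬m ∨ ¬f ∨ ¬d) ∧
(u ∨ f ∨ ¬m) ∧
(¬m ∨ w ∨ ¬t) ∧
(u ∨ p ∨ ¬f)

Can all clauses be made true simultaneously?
No

No, the formula is not satisfiable.

No assignment of truth values to the variables can make all 32 clauses true simultaneously.

The formula is UNSAT (unsatisfiable).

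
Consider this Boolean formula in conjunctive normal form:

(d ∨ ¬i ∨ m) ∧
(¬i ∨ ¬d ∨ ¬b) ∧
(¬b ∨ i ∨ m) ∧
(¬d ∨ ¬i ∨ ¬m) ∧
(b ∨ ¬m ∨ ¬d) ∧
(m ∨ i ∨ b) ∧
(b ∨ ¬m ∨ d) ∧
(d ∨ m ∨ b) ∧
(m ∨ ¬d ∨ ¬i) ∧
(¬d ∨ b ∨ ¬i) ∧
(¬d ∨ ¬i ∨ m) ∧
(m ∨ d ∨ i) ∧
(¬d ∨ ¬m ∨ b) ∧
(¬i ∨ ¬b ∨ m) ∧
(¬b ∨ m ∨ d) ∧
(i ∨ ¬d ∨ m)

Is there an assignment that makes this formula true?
Yes

Yes, the formula is satisfiable.

One satisfying assignment is: i=True, m=True, b=True, d=False

Verification: With this assignment, all 16 clauses evaluate to true.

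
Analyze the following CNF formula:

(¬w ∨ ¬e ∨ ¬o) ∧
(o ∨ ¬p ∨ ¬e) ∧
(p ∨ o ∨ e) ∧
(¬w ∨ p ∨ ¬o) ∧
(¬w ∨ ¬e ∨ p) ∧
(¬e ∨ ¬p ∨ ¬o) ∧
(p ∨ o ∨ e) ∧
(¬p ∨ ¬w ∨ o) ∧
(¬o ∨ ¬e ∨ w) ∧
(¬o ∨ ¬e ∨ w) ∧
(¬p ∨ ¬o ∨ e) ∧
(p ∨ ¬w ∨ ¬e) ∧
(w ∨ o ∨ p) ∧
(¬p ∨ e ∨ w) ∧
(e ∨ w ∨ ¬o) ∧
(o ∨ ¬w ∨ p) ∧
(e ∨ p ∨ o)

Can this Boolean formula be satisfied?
No

No, the formula is not satisfiable.

No assignment of truth values to the variables can make all 17 clauses true simultaneously.

The formula is UNSAT (unsatisfiable).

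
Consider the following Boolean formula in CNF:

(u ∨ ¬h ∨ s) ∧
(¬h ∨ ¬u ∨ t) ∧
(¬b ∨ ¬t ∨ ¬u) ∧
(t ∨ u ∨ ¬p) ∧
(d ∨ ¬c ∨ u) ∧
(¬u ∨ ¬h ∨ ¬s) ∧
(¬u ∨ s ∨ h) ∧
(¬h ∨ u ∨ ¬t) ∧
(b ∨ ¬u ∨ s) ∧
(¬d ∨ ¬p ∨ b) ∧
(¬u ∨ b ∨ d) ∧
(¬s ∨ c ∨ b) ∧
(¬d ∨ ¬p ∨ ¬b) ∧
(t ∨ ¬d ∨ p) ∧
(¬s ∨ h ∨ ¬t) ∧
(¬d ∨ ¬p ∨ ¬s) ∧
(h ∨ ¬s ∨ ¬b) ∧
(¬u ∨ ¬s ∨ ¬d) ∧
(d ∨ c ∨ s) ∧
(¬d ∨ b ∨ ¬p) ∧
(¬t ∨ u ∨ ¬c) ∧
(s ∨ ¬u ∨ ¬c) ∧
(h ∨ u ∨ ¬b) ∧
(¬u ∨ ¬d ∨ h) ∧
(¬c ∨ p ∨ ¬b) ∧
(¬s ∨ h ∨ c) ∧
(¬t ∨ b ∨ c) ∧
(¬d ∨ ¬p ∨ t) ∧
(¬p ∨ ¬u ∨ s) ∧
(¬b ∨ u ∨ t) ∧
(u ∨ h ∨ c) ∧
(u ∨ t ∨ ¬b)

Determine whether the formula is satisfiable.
No

No, the formula is not satisfiable.

No assignment of truth values to the variables can make all 32 clauses true simultaneously.

The formula is UNSAT (unsatisfiable).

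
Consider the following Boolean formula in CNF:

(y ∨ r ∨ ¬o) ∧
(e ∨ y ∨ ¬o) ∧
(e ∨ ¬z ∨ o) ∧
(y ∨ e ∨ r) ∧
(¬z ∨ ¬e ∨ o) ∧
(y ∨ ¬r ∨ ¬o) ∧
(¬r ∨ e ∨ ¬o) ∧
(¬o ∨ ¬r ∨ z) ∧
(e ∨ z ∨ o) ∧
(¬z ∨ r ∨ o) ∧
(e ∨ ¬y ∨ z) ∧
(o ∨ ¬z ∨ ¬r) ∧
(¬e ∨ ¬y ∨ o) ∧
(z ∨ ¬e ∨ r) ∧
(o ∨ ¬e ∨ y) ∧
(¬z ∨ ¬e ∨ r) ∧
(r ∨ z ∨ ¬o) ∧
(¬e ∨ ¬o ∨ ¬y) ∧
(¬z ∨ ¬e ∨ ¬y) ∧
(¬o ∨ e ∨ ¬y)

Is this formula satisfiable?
No

No, the formula is not satisfiable.

No assignment of truth values to the variables can make all 20 clauses true simultaneously.

The formula is UNSAT (unsatisfiable).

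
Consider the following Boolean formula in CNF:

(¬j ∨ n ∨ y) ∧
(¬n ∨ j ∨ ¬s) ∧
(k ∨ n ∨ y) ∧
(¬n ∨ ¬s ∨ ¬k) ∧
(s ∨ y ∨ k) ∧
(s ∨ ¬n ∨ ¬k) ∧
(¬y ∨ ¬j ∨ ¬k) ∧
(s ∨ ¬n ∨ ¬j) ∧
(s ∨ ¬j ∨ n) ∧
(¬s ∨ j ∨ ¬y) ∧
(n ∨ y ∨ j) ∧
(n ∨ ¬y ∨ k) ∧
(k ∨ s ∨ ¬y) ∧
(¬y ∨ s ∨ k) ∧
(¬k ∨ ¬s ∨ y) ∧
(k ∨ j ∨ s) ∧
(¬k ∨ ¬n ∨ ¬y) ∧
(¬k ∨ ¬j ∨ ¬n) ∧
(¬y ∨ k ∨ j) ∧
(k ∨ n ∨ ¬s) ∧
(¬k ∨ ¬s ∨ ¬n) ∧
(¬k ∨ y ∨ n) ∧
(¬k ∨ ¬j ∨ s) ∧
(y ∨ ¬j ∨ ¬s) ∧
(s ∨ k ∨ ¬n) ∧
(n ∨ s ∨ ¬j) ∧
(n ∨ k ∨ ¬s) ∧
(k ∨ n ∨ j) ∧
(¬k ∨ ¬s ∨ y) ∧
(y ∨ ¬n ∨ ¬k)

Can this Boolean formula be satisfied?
Yes

Yes, the formula is satisfiable.

One satisfying assignment is: s=False, y=True, j=False, n=False, k=True

Verification: With this assignment, all 30 clauses evaluate to true.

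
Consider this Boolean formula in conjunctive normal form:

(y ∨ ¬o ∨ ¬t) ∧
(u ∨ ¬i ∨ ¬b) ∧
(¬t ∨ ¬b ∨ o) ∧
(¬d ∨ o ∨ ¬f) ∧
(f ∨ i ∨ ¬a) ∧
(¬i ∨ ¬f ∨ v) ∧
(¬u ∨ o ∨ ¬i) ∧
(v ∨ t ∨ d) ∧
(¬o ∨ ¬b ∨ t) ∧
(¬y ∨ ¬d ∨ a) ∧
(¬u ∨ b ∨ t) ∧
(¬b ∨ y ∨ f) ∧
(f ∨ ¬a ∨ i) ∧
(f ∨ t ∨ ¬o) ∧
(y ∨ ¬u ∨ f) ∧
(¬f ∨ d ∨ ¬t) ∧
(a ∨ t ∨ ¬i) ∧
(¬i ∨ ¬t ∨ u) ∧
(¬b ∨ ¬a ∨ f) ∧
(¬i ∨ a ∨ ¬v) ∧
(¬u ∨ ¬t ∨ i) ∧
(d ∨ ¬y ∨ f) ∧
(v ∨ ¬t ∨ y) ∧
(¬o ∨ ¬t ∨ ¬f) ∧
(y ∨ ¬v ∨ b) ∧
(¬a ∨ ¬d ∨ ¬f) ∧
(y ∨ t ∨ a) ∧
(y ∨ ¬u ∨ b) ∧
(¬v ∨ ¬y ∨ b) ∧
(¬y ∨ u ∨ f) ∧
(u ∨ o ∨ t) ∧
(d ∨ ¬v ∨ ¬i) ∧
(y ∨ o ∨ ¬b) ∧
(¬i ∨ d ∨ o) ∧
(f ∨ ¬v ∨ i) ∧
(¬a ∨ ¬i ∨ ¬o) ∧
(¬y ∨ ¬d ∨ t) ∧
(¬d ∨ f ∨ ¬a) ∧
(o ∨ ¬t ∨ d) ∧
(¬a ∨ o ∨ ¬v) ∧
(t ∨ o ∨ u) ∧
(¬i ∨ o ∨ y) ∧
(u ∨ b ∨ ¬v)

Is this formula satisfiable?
Yes

Yes, the formula is satisfiable.

One satisfying assignment is: d=False, o=False, f=True, u=True, a=False, v=True, b=True, y=True, t=False, i=False

Verification: With this assignment, all 43 clauses evaluate to true.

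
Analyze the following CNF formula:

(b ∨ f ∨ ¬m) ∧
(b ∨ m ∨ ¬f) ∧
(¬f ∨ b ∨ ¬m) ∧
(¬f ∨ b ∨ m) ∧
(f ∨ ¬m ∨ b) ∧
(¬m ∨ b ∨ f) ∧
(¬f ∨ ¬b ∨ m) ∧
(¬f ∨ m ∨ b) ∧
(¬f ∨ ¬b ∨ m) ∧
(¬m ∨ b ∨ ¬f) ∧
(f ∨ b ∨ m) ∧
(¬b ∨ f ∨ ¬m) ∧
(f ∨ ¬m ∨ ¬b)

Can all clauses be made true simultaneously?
Yes

Yes, the formula is satisfiable.

One satisfying assignment is: f=False, b=True, m=False

Verification: With this assignment, all 13 clauses evaluate to true.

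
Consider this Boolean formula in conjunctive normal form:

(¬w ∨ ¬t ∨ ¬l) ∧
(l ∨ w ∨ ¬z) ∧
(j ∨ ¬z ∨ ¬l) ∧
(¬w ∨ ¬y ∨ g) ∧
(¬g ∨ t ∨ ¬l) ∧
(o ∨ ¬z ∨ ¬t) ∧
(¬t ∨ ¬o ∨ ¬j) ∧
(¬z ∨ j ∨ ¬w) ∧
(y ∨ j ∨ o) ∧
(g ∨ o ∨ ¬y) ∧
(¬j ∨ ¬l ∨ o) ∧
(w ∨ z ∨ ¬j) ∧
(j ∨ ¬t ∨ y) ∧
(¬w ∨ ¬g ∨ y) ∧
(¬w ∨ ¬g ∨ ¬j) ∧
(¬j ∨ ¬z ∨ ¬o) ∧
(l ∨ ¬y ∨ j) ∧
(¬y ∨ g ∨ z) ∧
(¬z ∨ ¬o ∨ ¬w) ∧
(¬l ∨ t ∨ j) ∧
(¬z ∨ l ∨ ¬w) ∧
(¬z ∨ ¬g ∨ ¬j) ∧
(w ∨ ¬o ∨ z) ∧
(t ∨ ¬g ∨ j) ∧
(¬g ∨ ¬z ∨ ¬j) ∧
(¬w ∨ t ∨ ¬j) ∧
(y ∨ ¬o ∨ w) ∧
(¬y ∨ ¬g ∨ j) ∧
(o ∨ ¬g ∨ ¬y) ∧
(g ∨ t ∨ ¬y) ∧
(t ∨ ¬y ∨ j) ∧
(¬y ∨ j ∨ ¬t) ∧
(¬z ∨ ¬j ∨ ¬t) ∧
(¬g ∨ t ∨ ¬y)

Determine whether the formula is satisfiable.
Yes

Yes, the formula is satisfiable.

One satisfying assignment is: z=False, l=False, w=True, g=False, t=True, o=False, j=True, y=False

Verification: With this assignment, all 34 clauses evaluate to true.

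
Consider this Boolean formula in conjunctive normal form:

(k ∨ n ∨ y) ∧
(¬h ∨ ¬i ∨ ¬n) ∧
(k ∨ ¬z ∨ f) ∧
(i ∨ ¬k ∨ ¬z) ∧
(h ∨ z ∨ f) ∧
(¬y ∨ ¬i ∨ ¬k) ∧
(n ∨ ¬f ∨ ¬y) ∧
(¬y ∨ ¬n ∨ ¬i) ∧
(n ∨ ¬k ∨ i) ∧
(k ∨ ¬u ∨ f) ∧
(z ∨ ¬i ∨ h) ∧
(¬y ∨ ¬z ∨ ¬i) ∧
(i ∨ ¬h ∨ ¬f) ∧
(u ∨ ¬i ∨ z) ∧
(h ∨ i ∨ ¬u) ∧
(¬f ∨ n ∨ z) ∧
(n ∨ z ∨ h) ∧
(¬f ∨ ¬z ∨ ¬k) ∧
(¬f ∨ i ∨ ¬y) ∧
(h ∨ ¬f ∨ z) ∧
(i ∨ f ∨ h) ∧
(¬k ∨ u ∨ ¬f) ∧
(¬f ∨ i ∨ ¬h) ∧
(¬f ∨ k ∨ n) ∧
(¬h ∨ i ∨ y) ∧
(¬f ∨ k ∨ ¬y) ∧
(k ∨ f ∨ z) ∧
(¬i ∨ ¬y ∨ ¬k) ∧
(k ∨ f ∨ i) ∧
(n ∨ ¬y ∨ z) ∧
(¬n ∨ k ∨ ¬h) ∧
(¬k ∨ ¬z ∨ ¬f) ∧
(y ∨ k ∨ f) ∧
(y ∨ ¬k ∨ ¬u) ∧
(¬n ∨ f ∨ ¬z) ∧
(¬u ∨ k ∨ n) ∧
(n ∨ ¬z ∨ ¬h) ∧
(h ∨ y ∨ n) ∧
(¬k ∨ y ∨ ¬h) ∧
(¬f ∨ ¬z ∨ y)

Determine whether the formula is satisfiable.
Yes

Yes, the formula is satisfiable.

One satisfying assignment is: z=False, k=True, i=False, u=False, n=True, h=True, y=True, f=False

Verification: With this assignment, all 40 clauses evaluate to true.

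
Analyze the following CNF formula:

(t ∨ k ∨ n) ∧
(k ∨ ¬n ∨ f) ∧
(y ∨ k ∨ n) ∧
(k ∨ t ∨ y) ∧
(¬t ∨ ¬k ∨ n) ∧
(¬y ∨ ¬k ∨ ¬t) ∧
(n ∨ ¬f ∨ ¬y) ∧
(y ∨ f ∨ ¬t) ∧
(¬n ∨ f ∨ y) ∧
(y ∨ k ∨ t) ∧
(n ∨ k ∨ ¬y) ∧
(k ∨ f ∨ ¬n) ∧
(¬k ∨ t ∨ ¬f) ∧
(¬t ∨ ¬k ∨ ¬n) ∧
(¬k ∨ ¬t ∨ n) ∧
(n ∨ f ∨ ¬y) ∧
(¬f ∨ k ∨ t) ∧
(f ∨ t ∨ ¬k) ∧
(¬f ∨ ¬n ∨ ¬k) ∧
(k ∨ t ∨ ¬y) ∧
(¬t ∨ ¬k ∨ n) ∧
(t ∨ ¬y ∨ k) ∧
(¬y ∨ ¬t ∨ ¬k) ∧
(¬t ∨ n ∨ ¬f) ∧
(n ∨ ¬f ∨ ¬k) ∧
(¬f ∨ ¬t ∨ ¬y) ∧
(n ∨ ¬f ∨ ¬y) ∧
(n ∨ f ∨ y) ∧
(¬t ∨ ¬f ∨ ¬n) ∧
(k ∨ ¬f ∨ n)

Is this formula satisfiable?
No

No, the formula is not satisfiable.

No assignment of truth values to the variables can make all 30 clauses true simultaneously.

The formula is UNSAT (unsatisfiable).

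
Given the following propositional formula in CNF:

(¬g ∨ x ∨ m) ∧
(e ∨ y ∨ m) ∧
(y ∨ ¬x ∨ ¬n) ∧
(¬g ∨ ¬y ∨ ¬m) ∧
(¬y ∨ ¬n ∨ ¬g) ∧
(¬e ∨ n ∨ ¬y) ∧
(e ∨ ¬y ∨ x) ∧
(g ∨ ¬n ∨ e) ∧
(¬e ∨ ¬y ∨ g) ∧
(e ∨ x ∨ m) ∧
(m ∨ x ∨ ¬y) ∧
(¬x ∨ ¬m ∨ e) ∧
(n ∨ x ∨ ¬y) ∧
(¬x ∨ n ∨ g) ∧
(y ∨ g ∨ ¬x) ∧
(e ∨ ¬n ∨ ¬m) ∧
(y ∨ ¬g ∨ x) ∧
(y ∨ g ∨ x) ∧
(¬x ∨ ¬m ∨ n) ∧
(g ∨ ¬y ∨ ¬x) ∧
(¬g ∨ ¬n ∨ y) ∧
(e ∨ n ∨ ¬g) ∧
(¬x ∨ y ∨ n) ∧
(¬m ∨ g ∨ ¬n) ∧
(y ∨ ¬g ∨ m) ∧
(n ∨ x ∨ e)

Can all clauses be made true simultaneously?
No

No, the formula is not satisfiable.

No assignment of truth values to the variables can make all 26 clauses true simultaneously.

The formula is UNSAT (unsatisfiable).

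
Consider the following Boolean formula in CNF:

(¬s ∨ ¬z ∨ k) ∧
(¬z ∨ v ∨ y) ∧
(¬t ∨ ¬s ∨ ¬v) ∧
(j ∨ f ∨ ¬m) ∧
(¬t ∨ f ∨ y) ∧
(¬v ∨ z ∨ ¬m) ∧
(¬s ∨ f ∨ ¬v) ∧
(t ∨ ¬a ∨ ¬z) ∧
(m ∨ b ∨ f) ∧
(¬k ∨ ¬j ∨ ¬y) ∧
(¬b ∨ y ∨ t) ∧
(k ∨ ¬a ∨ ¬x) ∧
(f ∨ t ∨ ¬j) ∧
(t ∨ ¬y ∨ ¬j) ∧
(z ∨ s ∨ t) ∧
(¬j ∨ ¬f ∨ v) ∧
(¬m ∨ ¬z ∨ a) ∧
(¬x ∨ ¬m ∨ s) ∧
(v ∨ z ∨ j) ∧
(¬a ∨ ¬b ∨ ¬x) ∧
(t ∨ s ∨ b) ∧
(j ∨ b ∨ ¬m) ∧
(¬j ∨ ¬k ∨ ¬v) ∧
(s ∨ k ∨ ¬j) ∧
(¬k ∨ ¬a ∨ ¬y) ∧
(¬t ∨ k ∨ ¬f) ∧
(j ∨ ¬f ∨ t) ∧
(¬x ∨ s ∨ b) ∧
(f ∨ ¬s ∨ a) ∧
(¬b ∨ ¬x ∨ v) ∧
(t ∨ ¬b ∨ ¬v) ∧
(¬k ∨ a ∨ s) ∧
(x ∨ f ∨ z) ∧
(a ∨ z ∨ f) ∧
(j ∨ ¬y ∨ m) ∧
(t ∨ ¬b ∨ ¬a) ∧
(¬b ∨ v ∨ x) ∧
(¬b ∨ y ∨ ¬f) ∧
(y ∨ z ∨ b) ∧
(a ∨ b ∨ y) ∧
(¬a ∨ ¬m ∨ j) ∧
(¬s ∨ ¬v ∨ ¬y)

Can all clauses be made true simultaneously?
Yes

Yes, the formula is satisfiable.

One satisfying assignment is: v=True, x=False, m=False, f=True, b=False, k=True, t=True, j=False, a=True, z=True, s=False, y=False

Verification: With this assignment, all 42 clauses evaluate to true.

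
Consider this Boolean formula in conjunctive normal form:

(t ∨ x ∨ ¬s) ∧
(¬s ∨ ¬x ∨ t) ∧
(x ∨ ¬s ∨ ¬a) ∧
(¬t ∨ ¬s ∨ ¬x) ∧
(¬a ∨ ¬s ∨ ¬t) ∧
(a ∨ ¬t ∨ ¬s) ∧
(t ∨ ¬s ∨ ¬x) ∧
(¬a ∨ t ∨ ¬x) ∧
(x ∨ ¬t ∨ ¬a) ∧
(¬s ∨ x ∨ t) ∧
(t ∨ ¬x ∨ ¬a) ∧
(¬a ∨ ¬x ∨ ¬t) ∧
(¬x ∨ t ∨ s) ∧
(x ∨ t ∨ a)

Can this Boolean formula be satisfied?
Yes

Yes, the formula is satisfiable.

One satisfying assignment is: x=False, a=False, t=True, s=False

Verification: With this assignment, all 14 clauses evaluate to true.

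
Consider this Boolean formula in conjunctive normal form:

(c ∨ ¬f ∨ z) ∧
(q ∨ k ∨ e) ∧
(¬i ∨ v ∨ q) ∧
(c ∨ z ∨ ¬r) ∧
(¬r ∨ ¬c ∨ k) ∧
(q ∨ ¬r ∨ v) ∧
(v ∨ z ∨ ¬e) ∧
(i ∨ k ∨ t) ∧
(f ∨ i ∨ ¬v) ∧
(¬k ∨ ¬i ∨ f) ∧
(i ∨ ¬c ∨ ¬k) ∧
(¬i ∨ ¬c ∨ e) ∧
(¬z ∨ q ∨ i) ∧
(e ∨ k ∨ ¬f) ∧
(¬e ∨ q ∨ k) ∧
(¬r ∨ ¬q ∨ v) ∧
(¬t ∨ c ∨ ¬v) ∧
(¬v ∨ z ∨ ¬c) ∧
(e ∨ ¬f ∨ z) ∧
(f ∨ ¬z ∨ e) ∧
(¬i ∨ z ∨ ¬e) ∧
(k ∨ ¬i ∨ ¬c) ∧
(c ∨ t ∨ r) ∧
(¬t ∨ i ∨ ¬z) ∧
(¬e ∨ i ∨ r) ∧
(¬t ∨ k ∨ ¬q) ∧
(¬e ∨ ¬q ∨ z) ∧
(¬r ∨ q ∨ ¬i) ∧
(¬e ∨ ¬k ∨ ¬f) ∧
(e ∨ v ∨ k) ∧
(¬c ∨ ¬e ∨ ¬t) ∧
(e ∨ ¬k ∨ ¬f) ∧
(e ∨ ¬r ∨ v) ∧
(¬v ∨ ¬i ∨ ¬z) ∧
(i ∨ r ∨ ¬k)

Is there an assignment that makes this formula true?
No

No, the formula is not satisfiable.

No assignment of truth values to the variables can make all 35 clauses true simultaneously.

The formula is UNSAT (unsatisfiable).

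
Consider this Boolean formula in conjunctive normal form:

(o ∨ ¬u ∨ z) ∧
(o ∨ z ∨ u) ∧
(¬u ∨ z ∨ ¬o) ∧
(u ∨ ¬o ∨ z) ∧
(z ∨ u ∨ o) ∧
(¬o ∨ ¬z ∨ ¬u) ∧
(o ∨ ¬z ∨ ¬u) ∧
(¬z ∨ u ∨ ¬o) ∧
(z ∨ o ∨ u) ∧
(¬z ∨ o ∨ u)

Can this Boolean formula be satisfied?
No

No, the formula is not satisfiable.

No assignment of truth values to the variables can make all 10 clauses true simultaneously.

The formula is UNSAT (unsatisfiable).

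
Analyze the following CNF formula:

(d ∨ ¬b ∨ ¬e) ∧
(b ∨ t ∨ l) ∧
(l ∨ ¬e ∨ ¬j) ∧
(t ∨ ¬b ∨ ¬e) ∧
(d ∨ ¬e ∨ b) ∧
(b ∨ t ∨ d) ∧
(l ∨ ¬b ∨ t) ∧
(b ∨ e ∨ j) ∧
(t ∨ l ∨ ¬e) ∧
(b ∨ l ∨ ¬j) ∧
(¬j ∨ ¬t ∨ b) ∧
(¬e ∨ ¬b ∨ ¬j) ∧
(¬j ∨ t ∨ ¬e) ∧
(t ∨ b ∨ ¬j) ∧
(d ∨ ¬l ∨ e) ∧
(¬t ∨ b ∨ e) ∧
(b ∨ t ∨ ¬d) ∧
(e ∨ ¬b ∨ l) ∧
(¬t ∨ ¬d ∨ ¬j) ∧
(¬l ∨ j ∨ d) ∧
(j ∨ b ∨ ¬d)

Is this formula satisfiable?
Yes

Yes, the formula is satisfiable.

One satisfying assignment is: t=True, j=False, l=False, e=True, b=True, d=True

Verification: With this assignment, all 21 clauses evaluate to true.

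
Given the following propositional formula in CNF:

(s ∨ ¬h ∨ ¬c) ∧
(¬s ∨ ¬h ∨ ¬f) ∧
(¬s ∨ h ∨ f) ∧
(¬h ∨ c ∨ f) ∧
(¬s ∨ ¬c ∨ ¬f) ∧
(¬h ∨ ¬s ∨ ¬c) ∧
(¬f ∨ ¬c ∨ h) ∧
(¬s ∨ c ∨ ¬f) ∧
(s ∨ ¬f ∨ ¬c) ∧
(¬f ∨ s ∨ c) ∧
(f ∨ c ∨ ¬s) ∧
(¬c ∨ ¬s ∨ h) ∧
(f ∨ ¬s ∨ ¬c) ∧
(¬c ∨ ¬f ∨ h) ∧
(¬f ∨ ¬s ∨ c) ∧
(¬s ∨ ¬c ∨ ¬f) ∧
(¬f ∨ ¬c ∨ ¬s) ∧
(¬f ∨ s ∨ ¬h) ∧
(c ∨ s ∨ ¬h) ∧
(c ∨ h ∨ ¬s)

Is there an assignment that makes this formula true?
Yes

Yes, the formula is satisfiable.

One satisfying assignment is: s=False, h=False, c=False, f=False

Verification: With this assignment, all 20 clauses evaluate to true.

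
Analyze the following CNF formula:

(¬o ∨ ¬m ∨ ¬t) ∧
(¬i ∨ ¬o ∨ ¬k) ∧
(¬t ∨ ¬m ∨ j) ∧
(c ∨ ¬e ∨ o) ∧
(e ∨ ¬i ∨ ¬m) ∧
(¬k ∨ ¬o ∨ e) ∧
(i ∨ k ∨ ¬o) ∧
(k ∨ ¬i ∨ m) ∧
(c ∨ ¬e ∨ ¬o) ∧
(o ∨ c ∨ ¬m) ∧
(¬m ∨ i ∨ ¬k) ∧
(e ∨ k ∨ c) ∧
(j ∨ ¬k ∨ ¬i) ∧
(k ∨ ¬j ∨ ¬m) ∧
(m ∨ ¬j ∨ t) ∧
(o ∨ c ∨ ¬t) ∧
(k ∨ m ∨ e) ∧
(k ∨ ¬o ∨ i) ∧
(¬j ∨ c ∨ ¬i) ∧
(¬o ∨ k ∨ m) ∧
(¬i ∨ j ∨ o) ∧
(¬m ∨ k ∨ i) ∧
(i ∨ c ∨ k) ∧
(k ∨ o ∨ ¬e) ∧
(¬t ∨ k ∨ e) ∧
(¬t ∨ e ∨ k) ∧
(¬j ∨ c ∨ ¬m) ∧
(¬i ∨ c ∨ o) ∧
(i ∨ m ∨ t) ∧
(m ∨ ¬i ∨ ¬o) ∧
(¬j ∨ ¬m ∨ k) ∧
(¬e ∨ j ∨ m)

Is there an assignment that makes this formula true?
Yes

Yes, the formula is satisfiable.

One satisfying assignment is: c=True, e=False, k=True, i=False, m=False, t=True, j=False, o=False

Verification: With this assignment, all 32 clauses evaluate to true.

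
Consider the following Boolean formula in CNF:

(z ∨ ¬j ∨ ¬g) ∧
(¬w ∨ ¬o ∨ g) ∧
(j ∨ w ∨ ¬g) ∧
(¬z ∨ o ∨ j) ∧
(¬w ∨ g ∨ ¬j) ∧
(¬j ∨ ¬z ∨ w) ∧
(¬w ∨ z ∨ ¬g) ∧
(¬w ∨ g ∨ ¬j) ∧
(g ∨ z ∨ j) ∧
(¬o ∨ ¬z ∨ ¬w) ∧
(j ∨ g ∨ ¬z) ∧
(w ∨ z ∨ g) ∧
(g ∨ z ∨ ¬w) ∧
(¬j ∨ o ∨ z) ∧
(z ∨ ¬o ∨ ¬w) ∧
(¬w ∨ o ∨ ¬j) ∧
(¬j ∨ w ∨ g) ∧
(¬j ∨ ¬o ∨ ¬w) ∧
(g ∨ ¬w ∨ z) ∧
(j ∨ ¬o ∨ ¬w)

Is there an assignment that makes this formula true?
No

No, the formula is not satisfiable.

No assignment of truth values to the variables can make all 20 clauses true simultaneously.

The formula is UNSAT (unsatisfiable).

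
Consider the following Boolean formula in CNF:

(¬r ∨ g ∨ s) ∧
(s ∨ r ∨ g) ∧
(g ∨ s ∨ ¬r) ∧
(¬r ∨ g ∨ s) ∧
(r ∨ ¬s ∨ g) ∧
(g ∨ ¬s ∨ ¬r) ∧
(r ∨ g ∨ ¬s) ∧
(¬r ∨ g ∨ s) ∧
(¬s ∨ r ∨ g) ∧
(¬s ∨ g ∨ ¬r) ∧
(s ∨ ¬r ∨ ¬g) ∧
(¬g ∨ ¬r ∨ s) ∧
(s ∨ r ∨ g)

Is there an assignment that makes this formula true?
Yes

Yes, the formula is satisfiable.

One satisfying assignment is: g=True, s=False, r=False

Verification: With this assignment, all 13 clauses evaluate to true.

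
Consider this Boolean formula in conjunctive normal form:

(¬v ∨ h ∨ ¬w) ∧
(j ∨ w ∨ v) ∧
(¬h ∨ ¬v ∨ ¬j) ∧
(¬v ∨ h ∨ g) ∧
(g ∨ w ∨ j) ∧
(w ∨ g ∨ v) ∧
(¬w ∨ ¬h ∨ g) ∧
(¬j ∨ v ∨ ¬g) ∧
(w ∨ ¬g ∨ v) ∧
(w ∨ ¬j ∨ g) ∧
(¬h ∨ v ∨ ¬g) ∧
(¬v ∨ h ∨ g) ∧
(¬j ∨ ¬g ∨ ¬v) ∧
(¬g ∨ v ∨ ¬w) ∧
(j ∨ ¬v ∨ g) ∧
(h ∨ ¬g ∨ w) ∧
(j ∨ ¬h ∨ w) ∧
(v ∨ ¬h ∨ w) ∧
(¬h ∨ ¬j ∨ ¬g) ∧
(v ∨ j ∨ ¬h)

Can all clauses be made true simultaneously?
Yes

Yes, the formula is satisfiable.

One satisfying assignment is: h=False, j=False, g=False, w=True, v=False

Verification: With this assignment, all 20 clauses evaluate to true.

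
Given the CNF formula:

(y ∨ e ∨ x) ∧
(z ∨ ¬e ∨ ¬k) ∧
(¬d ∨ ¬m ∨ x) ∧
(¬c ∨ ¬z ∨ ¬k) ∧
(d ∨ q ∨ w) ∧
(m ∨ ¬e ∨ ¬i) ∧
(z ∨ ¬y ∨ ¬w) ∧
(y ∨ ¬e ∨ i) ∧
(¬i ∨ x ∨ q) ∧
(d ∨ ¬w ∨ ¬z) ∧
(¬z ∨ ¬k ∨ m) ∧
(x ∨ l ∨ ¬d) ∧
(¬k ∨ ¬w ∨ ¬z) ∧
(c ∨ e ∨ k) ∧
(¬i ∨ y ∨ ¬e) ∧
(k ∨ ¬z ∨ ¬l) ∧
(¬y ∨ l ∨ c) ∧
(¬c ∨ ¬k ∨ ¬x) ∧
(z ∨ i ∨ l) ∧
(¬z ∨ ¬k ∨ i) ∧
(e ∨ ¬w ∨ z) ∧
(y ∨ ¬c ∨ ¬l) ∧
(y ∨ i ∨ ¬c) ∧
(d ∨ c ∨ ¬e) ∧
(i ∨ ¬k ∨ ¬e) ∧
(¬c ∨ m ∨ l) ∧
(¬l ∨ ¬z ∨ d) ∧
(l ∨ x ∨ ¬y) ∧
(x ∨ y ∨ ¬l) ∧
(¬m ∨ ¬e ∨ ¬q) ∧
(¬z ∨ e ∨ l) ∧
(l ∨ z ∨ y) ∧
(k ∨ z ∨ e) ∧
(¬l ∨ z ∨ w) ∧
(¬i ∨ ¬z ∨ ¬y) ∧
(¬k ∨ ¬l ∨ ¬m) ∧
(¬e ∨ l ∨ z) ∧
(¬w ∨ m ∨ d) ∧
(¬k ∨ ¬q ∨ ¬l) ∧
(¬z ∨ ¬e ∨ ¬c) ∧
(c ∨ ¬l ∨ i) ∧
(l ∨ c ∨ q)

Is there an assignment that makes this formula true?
No

No, the formula is not satisfiable.

No assignment of truth values to the variables can make all 42 clauses true simultaneously.

The formula is UNSAT (unsatisfiable).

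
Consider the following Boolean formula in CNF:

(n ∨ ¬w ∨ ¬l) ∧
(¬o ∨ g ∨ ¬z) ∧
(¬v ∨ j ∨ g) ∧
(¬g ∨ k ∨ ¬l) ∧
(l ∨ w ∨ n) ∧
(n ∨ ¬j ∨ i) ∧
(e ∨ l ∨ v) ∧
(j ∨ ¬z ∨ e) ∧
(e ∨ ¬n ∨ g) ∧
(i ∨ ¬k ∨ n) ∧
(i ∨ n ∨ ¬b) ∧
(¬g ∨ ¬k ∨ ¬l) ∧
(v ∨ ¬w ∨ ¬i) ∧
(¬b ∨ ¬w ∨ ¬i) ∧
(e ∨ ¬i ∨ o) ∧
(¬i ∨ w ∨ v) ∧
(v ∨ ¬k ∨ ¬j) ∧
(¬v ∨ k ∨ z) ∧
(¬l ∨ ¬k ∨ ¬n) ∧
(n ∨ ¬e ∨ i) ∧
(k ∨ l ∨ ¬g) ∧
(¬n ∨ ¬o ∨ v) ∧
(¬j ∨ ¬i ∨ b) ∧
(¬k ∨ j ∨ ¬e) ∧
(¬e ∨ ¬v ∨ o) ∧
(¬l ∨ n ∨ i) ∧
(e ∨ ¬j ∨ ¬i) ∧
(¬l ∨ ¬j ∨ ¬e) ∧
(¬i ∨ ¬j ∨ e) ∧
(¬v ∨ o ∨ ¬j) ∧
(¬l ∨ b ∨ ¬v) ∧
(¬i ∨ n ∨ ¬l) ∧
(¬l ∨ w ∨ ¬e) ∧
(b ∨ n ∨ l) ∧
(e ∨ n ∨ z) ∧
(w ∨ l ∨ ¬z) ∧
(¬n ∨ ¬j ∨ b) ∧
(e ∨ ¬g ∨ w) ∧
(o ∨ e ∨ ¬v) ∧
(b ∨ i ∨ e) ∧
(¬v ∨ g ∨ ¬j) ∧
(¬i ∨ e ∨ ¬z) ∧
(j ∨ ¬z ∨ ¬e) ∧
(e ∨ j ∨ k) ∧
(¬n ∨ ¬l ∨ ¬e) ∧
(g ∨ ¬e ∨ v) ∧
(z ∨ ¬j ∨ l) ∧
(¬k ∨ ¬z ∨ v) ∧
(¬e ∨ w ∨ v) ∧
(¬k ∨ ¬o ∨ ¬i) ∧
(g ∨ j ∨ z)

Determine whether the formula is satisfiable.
Yes

Yes, the formula is satisfiable.

One satisfying assignment is: e=False, n=True, v=True, l=False, j=False, b=True, o=True, k=True, i=False, z=False, g=True, w=True

Verification: With this assignment, all 51 clauses evaluate to true.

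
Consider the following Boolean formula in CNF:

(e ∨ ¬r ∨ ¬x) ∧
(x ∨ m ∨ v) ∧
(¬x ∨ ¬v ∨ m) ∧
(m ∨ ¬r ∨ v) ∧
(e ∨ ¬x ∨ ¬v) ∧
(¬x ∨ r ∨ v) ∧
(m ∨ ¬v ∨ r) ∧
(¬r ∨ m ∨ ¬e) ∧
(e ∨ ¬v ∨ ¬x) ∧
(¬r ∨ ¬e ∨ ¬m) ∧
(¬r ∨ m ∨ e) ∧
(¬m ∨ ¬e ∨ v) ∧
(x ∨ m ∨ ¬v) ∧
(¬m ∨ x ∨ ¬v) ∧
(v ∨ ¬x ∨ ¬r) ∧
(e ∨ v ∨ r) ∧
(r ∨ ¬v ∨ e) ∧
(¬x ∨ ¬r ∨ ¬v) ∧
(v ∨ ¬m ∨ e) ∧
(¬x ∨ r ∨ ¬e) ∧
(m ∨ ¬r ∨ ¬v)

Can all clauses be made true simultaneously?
No

No, the formula is not satisfiable.

No assignment of truth values to the variables can make all 21 clauses true simultaneously.

The formula is UNSAT (unsatisfiable).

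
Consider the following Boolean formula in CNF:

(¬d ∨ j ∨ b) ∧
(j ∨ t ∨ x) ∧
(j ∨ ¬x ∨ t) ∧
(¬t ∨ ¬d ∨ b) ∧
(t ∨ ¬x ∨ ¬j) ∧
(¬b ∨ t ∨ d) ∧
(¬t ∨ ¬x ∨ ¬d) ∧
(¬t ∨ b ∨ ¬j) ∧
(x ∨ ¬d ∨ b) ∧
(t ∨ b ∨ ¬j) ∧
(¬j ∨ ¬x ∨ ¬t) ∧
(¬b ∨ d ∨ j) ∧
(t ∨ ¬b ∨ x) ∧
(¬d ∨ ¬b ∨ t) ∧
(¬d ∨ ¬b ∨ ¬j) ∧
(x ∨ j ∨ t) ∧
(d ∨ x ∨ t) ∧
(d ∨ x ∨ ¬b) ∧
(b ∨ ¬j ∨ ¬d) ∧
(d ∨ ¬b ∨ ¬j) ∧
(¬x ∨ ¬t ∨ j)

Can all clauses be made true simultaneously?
Yes

Yes, the formula is satisfiable.

One satisfying assignment is: d=False, b=False, x=False, j=False, t=True

Verification: With this assignment, all 21 clauses evaluate to true.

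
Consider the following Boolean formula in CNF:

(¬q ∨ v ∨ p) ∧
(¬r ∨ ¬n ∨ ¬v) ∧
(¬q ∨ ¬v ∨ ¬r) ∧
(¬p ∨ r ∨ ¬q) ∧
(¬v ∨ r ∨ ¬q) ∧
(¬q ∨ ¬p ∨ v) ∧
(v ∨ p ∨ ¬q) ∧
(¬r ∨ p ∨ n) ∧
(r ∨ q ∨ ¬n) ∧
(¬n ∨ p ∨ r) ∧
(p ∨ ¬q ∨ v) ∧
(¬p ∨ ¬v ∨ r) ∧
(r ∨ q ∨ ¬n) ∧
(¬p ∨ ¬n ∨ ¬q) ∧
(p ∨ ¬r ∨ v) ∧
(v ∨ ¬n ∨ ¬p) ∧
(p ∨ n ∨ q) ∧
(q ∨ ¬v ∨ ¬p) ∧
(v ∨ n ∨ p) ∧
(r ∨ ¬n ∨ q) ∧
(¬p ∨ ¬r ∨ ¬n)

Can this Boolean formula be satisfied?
Yes

Yes, the formula is satisfiable.

One satisfying assignment is: q=False, n=False, p=True, v=False, r=False

Verification: With this assignment, all 21 clauses evaluate to true.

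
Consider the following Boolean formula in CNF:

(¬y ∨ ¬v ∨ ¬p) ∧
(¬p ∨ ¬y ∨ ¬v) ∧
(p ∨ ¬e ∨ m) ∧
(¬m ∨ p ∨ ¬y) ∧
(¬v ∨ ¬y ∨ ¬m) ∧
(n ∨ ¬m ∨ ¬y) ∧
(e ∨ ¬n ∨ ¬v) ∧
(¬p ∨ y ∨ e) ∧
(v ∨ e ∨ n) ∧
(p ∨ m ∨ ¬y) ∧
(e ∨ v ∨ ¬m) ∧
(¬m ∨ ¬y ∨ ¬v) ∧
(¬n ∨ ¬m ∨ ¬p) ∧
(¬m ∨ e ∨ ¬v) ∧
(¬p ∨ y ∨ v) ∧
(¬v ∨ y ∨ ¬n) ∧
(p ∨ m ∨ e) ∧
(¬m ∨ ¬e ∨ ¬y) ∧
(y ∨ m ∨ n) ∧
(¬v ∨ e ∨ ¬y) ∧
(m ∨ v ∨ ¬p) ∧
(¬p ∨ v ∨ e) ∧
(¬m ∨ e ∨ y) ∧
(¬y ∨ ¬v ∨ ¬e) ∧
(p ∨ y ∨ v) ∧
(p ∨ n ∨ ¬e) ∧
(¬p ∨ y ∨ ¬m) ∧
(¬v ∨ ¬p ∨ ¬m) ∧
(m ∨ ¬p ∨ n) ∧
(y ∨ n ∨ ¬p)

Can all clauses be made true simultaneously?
No

No, the formula is not satisfiable.

No assignment of truth values to the variables can make all 30 clauses true simultaneously.

The formula is UNSAT (unsatisfiable).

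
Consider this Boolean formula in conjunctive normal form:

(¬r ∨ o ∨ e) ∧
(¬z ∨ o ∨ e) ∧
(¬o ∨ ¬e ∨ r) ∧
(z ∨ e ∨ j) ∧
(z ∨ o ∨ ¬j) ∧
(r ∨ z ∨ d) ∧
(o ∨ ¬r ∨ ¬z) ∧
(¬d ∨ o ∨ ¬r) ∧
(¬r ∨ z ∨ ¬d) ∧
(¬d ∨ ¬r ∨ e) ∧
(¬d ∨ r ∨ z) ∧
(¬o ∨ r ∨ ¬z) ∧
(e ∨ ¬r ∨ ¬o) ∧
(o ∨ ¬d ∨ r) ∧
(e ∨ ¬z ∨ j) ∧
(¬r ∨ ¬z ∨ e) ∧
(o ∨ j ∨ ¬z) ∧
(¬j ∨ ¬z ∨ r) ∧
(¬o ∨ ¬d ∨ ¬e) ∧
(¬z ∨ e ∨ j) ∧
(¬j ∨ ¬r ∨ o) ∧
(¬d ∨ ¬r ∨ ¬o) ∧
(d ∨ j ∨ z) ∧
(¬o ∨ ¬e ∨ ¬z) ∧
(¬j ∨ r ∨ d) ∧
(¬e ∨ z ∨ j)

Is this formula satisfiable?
Yes

Yes, the formula is satisfiable.

One satisfying assignment is: j=True, d=False, r=True, o=True, e=True, z=False

Verification: With this assignment, all 26 clauses evaluate to true.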